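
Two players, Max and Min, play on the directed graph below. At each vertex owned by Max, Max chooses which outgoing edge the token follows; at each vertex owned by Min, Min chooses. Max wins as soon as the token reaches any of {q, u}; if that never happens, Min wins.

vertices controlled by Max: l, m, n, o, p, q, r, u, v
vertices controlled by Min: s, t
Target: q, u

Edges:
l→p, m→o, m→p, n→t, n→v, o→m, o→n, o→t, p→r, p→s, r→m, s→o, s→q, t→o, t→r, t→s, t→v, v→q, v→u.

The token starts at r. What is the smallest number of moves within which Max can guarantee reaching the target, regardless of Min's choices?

5

A0 = {q, u}
A1: add {v} — v (Max) has v→q.
A2: add {n} — n (Max) has n→v.
A3: add {o} — o (Max) has o→n.
A4: add {m, s} — m (Max) has m→o; s (Min): all of {o, q} already in.
A5: add {p, r} — p (Max) has p→s; r (Max) has r→m.
r enters the attractor at level 5, so Max can force the target in 5 moves from there.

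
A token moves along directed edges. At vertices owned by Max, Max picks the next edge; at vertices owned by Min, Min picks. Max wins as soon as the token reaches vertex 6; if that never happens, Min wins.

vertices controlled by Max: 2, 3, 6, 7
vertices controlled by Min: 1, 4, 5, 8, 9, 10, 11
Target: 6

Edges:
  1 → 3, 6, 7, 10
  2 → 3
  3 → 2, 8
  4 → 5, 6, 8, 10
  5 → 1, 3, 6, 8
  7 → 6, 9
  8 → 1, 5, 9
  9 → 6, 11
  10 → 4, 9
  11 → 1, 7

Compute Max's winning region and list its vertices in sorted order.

6, 7

A0 = {6}
A1: add {7} — 7 (Max) has 7→6.
A2 = A1; e.g. 1 (Min) can still go to 3. Fixed point.
Max's winning region = {6, 7}.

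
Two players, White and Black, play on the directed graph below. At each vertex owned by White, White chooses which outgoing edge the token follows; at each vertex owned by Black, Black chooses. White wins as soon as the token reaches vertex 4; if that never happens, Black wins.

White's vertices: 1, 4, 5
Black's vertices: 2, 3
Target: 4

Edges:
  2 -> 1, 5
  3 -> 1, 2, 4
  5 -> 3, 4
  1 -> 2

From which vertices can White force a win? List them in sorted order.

A0 = {4}
A1: add {5} — 5 (White) has 5→4.
A2 = A1; e.g. 1 (White) has no edge into A1. Fixed point.
White's winning region = {4, 5}.

4, 5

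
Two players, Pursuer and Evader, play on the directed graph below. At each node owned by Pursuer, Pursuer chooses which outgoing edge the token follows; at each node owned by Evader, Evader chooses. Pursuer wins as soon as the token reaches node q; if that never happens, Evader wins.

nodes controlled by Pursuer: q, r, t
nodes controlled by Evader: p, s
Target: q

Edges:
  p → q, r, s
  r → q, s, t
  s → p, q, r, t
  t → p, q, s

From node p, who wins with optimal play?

A0 = {q}
A1: add {r, t} — r (Pursuer) has r→q; t (Pursuer) has t→q.
A2 = A1; e.g. p (Evader) can still go to s. Fixed point.
p never enters the attractor, so Evader can avoid the target forever.

Evader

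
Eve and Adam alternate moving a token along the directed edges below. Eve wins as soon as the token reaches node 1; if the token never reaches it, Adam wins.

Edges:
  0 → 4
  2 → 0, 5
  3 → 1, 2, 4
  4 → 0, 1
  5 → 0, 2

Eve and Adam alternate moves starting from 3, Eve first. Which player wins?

Track states (vertex, player-to-move).
A0 = {(1,Eve), (1,Adam)}
A1: add {(3,Eve), (4,Eve)}.
(3,Eve) ∈ A1 ⇒ Eve forces the target.

Eve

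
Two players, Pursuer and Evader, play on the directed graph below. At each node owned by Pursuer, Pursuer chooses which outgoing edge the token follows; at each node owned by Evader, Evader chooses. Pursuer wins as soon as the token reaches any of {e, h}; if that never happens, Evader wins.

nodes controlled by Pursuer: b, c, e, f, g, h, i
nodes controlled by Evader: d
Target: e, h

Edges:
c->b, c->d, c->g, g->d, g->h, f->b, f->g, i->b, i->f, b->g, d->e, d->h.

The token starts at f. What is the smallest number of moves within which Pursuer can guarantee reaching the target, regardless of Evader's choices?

2

A0 = {e, h}
A1: add {d, g} — d (Evader): all of {e, h} already in; g (Pursuer) has g→h.
A2: add {b, c, f} — b (Pursuer) has b→g; c (Pursuer) has c→d; f (Pursuer) has f→g.
f enters the attractor at level 2, so Pursuer can force the target in 2 moves from there.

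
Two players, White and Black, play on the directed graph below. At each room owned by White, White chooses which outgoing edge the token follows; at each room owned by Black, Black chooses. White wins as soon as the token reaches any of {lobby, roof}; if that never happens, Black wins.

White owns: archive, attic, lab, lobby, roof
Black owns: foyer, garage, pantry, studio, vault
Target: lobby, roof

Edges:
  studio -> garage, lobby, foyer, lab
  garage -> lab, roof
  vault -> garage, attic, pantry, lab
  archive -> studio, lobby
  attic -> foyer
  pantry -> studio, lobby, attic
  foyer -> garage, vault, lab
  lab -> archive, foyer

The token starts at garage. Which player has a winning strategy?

White

A0 = {lobby, roof}
A1: add {archive} — archive (White) has archive→lobby.
A2: add {lab} — lab (White) has lab→archive.
A3: add {garage} — garage (Black): all of {lab, roof} already in.
A4 = A3; e.g. studio (Black) can still go to foyer. Fixed point.
garage ∈ A3, so White can force the target.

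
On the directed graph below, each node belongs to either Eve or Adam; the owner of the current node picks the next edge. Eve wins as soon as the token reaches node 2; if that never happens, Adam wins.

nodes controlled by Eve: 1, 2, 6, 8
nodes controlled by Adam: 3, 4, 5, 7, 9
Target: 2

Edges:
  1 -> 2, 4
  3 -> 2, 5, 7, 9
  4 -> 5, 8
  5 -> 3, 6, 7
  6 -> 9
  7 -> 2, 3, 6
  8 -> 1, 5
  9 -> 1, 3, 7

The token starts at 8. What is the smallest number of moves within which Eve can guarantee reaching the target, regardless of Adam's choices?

A0 = {2}
A1: add {1} — 1 (Eve) has 1→2.
A2: add {8} — 8 (Eve) has 8→1.
A3 = A2; e.g. 3 (Adam) can still go to 5. Fixed point.
8 enters the attractor at level 2, so Eve can force the target in 2 moves from there.

2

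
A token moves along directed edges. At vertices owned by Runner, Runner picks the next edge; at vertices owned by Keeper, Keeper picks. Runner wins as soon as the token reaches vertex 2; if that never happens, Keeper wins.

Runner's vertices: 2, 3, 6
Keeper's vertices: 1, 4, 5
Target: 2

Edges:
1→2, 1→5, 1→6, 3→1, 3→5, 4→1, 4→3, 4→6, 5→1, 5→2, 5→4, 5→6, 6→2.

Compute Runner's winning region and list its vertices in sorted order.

2, 6

A0 = {2}
A1: add {6} — 6 (Runner) has 6→2.
A2 = A1; e.g. 1 (Keeper) can still go to 5. Fixed point.
Runner's winning region = {2, 6}.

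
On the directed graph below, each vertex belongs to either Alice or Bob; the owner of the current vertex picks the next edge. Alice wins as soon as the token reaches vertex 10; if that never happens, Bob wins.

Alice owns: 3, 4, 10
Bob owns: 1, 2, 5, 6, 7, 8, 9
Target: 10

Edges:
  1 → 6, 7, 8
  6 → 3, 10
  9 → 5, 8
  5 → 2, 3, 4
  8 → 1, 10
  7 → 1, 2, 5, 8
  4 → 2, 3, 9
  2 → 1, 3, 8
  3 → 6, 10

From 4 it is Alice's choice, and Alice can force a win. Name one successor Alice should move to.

A0 = {10}
A1: add {3} — 3 (Alice) has 3→10.
A2: add {4, 6} — 4 (Alice) has 4→3; 6 (Bob): all of {3, 10} already in.
A3 = A2; e.g. 1 (Bob) can still go to 7. Fixed point.
From 4, successor 3 is in the attractor (rank 1); the other successors 2, 9 are not.

3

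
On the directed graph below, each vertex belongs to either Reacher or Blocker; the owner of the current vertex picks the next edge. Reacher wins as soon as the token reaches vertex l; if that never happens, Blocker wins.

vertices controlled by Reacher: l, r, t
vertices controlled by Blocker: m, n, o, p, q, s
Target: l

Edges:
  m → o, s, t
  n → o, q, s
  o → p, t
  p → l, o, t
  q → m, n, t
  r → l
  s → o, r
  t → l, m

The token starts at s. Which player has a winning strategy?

Blocker

A0 = {l}
A1: add {r, t} — r (Reacher) has r→l; t (Reacher) has t→l.
A2 = A1; e.g. m (Blocker) can still go to o. Fixed point.
s never enters the attractor, so Blocker can avoid the target forever.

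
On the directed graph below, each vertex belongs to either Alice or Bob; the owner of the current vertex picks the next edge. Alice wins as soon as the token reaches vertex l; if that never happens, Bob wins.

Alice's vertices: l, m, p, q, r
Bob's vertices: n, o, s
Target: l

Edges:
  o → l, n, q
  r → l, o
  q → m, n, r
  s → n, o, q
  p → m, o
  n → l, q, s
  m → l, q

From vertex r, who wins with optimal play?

Alice

A0 = {l}
A1: add {m, r} — m (Alice) has m→l; r (Alice) has r→l.
r ∈ A1, so Alice can force the target.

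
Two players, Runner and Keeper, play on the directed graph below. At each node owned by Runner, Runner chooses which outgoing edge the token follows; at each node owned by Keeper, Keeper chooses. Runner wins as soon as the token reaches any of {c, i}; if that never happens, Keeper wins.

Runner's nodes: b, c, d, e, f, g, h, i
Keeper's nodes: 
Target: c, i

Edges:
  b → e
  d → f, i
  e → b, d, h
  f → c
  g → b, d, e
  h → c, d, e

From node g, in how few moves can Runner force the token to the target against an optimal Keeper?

A0 = {c, i}
A1: add {d, f, h} — d (Runner) has d→i; f (Runner) has f→c; h (Runner) has h→c.
A2: add {e, g} — e (Runner) has e→d; g (Runner) has g→d.
g enters the attractor at level 2, so Runner can force the target in 2 moves from there.

2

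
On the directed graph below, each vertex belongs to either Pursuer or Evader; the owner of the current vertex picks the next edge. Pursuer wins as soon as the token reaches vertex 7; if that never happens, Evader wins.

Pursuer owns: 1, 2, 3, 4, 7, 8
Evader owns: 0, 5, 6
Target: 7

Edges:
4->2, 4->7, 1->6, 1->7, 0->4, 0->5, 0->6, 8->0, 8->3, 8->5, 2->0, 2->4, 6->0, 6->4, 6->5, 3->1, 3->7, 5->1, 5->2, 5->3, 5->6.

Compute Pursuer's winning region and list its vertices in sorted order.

A0 = {7}
A1: add {1, 3, 4} — 1 (Pursuer) has 1→7; 3 (Pursuer) has 3→7; 4 (Pursuer) has 4→7.
A2: add {2, 8} — 2 (Pursuer) has 2→4; 8 (Pursuer) has 8→3.
A3 = A2; e.g. 0 (Evader) can still go to 5. Fixed point.
Pursuer's winning region = {1, 2, 3, 4, 7, 8}.

1, 2, 3, 4, 7, 8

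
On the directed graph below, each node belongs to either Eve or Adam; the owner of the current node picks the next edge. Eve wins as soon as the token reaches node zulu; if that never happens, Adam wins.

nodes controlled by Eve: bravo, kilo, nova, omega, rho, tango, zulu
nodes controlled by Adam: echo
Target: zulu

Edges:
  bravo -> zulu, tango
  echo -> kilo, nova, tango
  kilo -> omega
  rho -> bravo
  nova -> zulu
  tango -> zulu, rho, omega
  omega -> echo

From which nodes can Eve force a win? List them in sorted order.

A0 = {zulu}
A1: add {bravo, nova, tango} — bravo (Eve) has bravo→zulu; nova (Eve) has nova→zulu; tango (Eve) has tango→zulu.
A2: add {rho} — rho (Eve) has rho→bravo.
A3 = A2; e.g. echo (Adam) can still go to kilo. Fixed point.
Eve's winning region = {bravo, nova, rho, tango, zulu}.

bravo, nova, rho, tango, zulu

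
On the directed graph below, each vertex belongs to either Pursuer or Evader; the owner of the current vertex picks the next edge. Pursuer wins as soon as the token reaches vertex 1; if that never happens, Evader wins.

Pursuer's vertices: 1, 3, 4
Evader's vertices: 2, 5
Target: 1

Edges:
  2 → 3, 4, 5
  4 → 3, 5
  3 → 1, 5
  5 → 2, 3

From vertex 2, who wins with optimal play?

Evader

A0 = {1}
A1: add {3} — 3 (Pursuer) has 3→1.
A2: add {4} — 4 (Pursuer) has 4→3.
A3 = A2; e.g. 2 (Evader) can still go to 5. Fixed point.
2 never enters the attractor, so Evader can avoid the target forever.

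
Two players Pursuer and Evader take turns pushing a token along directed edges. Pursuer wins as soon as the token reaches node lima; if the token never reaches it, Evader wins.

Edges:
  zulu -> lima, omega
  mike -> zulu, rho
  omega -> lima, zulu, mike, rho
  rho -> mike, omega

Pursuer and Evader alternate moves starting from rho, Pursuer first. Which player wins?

Track states (vertex, player-to-move).
A0 = {(lima,Pursuer), (lima,Evader)}
A1: add {(zulu,Pursuer), (omega,Pursuer)}.
A2: add {(zulu,Evader)}.
A3: add {(mike,Pursuer)}.
A4: add {(rho,Evader)}.
A5 = A4; e.g. (mike,Evader) stays out. (rho,Pursuer) never enters ⇒ Evader avoids the target.

Evader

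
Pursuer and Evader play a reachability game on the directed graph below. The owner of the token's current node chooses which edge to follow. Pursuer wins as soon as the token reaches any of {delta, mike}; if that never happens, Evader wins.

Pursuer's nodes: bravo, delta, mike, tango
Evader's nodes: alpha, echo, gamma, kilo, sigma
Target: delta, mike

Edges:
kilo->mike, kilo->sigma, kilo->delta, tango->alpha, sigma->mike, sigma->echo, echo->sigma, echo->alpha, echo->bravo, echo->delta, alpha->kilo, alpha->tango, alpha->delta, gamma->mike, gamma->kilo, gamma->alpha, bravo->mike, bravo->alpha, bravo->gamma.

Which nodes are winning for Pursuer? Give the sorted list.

A0 = {delta, mike}
A1: add {bravo} — bravo (Pursuer) has bravo→mike.
A2 = A1; e.g. kilo (Evader) can still go to sigma. Fixed point.
Pursuer's winning region = {bravo, delta, mike}.

bravo, delta, mike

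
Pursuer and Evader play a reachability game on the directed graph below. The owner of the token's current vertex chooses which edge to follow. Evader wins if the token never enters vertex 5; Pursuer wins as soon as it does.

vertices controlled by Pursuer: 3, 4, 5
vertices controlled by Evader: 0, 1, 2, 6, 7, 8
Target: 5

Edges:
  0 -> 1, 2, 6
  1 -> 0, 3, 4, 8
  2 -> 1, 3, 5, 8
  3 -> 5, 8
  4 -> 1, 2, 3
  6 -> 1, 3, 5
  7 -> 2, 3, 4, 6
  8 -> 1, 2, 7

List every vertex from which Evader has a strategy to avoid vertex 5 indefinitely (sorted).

0, 1, 2, 6, 7, 8

A0 = {5}
A1: add {3} — 3 (Pursuer) has 3→5.
A2: add {4} — 4 (Pursuer) has 4→3.
A3 = A2; e.g. 0 (Evader) can still go to 1. Fixed point.
Pursuer's attractor = {3, 4, 5}; Evader avoids the target exactly from the complement.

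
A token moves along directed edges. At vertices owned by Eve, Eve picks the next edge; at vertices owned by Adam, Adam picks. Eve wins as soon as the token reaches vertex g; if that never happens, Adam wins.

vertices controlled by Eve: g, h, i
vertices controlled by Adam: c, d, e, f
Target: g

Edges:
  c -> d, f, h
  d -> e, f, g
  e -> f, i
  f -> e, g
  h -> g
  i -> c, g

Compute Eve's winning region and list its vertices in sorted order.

A0 = {g}
A1: add {h, i} — h (Eve) has h→g; i (Eve) has i→g.
A2 = A1; e.g. c (Adam) can still go to d. Fixed point.
Eve's winning region = {g, h, i}.

g, h, i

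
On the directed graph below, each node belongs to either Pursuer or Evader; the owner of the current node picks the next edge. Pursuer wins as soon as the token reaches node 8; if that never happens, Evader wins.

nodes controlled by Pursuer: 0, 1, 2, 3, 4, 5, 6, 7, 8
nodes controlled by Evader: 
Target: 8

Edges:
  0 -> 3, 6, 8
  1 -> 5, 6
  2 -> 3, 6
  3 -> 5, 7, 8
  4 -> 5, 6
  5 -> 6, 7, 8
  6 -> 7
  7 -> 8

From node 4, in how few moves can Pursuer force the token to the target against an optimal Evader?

2

A0 = {8}
A1: add {0, 3, 5, 7} — 0 (Pursuer) has 0→8; 3 (Pursuer) has 3→8; 5 (Pursuer) has 5→8; 7 (Pursuer) has 7→8.
A2: add {1, 2, 4, 6} — 1 (Pursuer) has 1→5; 2 (Pursuer) has 2→3; 4 (Pursuer) has 4→5; 6 (Pursuer) has 6→7.
A2 = all vertices. Fixed point.
4 enters the attractor at level 2, so Pursuer can force the target in 2 moves from there.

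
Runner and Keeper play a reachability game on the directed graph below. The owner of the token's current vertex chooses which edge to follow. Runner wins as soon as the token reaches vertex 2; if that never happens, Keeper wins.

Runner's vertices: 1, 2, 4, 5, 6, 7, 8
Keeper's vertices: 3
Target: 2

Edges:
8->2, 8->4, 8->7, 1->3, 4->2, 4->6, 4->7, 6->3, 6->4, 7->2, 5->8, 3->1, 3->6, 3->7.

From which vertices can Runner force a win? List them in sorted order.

A0 = {2}
A1: add {4, 7, 8} — 4 (Runner) has 4→2; 7 (Runner) has 7→2; 8 (Runner) has 8→2.
A2: add {5, 6} — 5 (Runner) has 5→8; 6 (Runner) has 6→4.
A3 = A2; e.g. 1 (Runner) has no edge into A2. Fixed point.
Runner's winning region = {2, 4, 5, 6, 7, 8}.

2, 4, 5, 6, 7, 8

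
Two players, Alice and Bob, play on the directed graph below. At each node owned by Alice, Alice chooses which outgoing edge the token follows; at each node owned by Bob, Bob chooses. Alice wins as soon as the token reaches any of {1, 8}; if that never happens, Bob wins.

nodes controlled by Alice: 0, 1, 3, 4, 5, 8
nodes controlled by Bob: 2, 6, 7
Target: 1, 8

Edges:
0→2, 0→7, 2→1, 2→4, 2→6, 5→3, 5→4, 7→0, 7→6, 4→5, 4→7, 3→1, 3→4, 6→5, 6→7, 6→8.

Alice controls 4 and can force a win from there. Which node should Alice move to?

A0 = {1, 8}
A1: add {3} — 3 (Alice) has 3→1.
A2: add {5} — 5 (Alice) has 5→3.
A3: add {4} — 4 (Alice) has 4→5.
A4 = A3; e.g. 0 (Alice) has no edge into A3. Fixed point.
From 4, successor 5 is in the attractor (rank 2); the other successor 7 is not.

5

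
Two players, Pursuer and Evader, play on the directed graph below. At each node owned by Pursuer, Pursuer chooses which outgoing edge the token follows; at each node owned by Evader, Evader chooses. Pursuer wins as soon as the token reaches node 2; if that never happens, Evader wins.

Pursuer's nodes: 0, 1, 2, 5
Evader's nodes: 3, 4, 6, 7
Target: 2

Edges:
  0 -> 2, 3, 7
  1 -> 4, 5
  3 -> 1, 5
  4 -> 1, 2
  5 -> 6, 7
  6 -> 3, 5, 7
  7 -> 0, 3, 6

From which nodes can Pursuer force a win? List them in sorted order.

0, 2

A0 = {2}
A1: add {0} — 0 (Pursuer) has 0→2.
A2 = A1; e.g. 1 (Pursuer) has no edge into A1. Fixed point.
Pursuer's winning region = {0, 2}.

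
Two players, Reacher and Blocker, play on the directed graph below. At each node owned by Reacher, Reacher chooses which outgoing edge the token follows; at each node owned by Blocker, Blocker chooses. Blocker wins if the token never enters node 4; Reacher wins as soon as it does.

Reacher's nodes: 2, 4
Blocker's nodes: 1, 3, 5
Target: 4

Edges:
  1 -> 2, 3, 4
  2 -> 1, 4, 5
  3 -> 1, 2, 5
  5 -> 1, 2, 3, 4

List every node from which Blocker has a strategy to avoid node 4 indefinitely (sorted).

A0 = {4}
A1: add {2} — 2 (Reacher) has 2→4.
A2 = A1; e.g. 1 (Blocker) can still go to 3. Fixed point.
Reacher's attractor = {2, 4}; Blocker avoids the target exactly from the complement.

1, 3, 5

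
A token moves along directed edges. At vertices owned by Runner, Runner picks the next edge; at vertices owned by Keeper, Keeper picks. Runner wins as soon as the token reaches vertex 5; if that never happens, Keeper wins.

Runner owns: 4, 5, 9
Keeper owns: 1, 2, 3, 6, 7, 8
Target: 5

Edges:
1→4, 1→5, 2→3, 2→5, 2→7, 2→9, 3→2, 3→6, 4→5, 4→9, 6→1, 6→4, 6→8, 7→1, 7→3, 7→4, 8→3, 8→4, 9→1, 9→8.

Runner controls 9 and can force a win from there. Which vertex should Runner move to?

A0 = {5}
A1: add {4} — 4 (Runner) has 4→5.
A2: add {1} — 1 (Keeper): all of {4, 5} already in.
A3: add {9} — 9 (Runner) has 9→1.
A4 = A3; e.g. 2 (Keeper) can still go to 3. Fixed point.
From 9, successor 1 is in the attractor (rank 2); the other successor 8 is not.

1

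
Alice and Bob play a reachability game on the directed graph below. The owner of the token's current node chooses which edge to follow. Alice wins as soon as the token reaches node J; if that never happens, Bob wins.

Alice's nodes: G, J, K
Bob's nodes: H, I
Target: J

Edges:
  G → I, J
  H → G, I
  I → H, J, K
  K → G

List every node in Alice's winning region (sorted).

G, J, K

A0 = {J}
A1: add {G} — G (Alice) has G→J.
A2: add {K} — K (Alice) has K→G.
A3 = A2; e.g. H (Bob) can still go to I. Fixed point.
Alice's winning region = {G, J, K}.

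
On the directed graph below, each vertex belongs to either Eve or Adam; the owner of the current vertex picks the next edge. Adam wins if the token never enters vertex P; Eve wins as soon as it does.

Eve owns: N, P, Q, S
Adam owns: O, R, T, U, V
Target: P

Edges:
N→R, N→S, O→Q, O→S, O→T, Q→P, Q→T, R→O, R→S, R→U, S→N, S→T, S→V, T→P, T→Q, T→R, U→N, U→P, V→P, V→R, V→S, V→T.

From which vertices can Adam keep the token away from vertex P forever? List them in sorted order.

N, O, R, S, T, U, V

A0 = {P}
A1: add {Q} — Q (Eve) has Q→P.
A2 = A1; e.g. N (Eve) has no edge into A1. Fixed point.
Eve's attractor = {P, Q}; Adam avoids the target exactly from the complement.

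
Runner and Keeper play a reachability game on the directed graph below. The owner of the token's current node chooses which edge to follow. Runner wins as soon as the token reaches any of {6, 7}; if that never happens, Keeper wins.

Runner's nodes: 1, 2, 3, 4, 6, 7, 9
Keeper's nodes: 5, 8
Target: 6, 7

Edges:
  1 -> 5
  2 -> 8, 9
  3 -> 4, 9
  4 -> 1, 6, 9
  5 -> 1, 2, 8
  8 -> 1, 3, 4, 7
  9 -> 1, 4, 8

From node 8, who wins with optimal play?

Keeper

A0 = {6, 7}
A1: add {4} — 4 (Runner) has 4→6.
A2: add {3, 9} — 3 (Runner) has 3→4; 9 (Runner) has 9→4.
A3: add {2} — 2 (Runner) has 2→9.
A4 = A3; e.g. 1 (Runner) has no edge into A3. Fixed point.
8 never enters the attractor, so Keeper can avoid the target forever.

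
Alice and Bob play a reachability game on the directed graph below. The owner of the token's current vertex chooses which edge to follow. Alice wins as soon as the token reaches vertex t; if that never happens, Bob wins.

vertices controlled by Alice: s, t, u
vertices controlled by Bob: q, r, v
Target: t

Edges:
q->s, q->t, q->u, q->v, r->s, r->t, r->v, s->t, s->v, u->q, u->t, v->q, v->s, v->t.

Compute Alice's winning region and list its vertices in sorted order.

A0 = {t}
A1: add {s, u} — s (Alice) has s→t; u (Alice) has u→t.
A2 = A1; e.g. q (Bob) can still go to v. Fixed point.
Alice's winning region = {s, t, u}.

s, t, u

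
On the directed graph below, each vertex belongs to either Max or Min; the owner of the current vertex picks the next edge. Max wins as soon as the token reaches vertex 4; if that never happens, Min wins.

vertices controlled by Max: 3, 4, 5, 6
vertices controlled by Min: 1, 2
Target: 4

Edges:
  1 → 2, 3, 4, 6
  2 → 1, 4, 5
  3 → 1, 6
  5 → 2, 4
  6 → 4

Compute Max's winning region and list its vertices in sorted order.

A0 = {4}
A1: add {5, 6} — 5 (Max) has 5→4; 6 (Max) has 6→4.
A2: add {3} — 3 (Max) has 3→6.
A3 = A2; e.g. 1 (Min) can still go to 2. Fixed point.
Max's winning region = {3, 4, 5, 6}.

3, 4, 5, 6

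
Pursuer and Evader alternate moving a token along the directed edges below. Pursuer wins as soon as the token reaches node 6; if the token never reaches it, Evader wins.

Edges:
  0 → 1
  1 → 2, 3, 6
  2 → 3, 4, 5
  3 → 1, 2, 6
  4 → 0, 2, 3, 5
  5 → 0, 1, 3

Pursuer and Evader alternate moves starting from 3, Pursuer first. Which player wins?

Track states (vertex, player-to-move).
A0 = {(6,Pursuer), (6,Evader)}
A1: add {(1,Pursuer), (3,Pursuer)}.
(3,Pursuer) ∈ A1 ⇒ Pursuer forces the target.

Pursuer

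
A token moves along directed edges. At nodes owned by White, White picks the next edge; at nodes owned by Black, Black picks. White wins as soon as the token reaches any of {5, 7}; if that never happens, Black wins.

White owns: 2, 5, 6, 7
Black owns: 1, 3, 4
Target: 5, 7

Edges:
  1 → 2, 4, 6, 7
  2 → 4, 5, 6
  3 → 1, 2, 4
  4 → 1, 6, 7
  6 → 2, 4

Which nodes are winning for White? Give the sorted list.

A0 = {5, 7}
A1: add {2} — 2 (White) has 2→5.
A2: add {6} — 6 (White) has 6→2.
A3 = A2; e.g. 1 (Black) can still go to 4. Fixed point.
White's winning region = {2, 5, 6, 7}.

2, 5, 6, 7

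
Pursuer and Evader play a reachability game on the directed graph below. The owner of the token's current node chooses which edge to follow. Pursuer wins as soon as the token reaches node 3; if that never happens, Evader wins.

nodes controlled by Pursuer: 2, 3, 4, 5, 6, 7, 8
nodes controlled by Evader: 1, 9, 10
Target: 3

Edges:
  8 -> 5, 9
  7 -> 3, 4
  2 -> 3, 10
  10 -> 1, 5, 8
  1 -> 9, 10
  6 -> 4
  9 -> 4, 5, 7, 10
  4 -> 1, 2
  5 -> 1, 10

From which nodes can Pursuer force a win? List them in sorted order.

2, 3, 4, 6, 7

A0 = {3}
A1: add {2, 7} — 2 (Pursuer) has 2→3; 7 (Pursuer) has 7→3.
A2: add {4} — 4 (Pursuer) has 4→2.
A3: add {6} — 6 (Pursuer) has 6→4.
A4 = A3; e.g. 1 (Evader) can still go to 9. Fixed point.
Pursuer's winning region = {2, 3, 4, 6, 7}.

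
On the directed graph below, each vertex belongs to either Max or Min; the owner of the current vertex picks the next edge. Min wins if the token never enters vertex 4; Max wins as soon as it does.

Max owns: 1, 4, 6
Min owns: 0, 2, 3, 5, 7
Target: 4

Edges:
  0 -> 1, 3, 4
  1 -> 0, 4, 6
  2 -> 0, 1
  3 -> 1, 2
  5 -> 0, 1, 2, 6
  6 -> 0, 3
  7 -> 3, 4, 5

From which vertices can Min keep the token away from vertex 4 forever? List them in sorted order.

0, 2, 3, 5, 6, 7

A0 = {4}
A1: add {1} — 1 (Max) has 1→4.
A2 = A1; e.g. 0 (Min) can still go to 3. Fixed point.
Max's attractor = {1, 4}; Min avoids the target exactly from the complement.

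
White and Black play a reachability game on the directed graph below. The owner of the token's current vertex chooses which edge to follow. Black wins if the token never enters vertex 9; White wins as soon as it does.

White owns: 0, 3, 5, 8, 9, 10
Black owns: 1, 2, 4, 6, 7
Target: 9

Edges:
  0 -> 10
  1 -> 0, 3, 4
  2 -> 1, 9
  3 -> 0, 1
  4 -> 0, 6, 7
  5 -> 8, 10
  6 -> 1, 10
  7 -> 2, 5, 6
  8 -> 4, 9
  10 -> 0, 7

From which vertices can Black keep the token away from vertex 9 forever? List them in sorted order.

0, 1, 2, 3, 4, 6, 7, 10

A0 = {9}
A1: add {8} — 8 (White) has 8→9.
A2: add {5} — 5 (White) has 5→8.
A3 = A2; e.g. 0 (White) has no edge into A2. Fixed point.
White's attractor = {5, 8, 9}; Black avoids the target exactly from the complement.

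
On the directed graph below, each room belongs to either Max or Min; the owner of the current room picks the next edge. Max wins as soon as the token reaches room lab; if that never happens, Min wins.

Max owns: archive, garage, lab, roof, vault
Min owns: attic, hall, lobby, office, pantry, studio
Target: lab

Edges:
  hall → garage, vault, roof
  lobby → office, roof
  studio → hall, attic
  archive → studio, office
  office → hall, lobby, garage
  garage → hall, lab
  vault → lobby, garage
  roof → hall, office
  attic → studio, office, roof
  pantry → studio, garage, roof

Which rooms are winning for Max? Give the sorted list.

A0 = {lab}
A1: add {garage} — garage (Max) has garage→lab.
A2: add {vault} — vault (Max) has vault→garage.
A3 = A2; e.g. hall (Min) can still go to roof. Fixed point.
Max's winning region = {garage, lab, vault}.

garage, lab, vault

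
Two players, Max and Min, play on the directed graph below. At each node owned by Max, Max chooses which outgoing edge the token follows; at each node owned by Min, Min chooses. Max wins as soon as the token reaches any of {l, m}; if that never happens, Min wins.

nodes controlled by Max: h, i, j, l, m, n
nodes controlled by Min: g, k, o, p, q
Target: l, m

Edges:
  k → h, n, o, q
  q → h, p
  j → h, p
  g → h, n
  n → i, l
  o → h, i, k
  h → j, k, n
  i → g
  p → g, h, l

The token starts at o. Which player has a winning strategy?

Min

A0 = {l, m}
A1: add {n} — n (Max) has n→l.
A2: add {h} — h (Max) has h→n.
A3: add {g, j} — g (Min): all of {h, n} already in; j (Max) has j→h.
A4: add {i, p} — i (Max) has i→g; p (Min): all of {g, h, l} already in.
A5: add {q} — q (Min): all of {h, p} already in.
A6 = A5; e.g. k (Min) can still go to o. Fixed point.
o never enters the attractor, so Min can avoid the target forever.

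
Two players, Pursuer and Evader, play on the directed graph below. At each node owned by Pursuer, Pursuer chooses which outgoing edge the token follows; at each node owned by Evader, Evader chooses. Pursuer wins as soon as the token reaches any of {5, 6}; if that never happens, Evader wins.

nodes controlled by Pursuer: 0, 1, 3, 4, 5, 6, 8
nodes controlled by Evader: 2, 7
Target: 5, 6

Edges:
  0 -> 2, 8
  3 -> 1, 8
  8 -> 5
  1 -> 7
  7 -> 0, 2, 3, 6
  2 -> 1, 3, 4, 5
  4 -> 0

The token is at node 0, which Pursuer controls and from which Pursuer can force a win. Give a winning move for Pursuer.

8

A0 = {5, 6}
A1: add {8} — 8 (Pursuer) has 8→5.
A2: add {0, 3} — 0 (Pursuer) has 0→8; 3 (Pursuer) has 3→8.
A3: add {4} — 4 (Pursuer) has 4→0.
A4 = A3; e.g. 1 (Pursuer) has no edge into A3. Fixed point.
From 0, successor 8 is in the attractor (rank 1); the other successor 2 is not.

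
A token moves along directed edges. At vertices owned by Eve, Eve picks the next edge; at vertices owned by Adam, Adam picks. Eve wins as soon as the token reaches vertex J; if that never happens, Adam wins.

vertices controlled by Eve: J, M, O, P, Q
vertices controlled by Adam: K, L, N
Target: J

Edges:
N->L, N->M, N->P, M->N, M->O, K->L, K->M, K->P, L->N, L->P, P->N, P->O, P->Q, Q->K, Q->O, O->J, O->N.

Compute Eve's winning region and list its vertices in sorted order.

J, M, O, P, Q

A0 = {J}
A1: add {O} — O (Eve) has O→J.
A2: add {M, P, Q} — M (Eve) has M→O; P (Eve) has P→O; Q (Eve) has Q→O.
A3 = A2; e.g. K (Adam) can still go to L. Fixed point.
Eve's winning region = {J, M, O, P, Q}.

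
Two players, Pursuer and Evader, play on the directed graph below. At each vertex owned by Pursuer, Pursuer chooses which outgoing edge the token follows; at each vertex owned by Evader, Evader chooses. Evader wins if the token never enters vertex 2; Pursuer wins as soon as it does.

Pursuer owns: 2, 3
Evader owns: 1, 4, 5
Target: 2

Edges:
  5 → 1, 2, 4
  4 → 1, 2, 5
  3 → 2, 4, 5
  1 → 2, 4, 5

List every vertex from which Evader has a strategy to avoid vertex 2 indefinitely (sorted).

A0 = {2}
A1: add {3} — 3 (Pursuer) has 3→2.
A2 = A1; e.g. 1 (Evader) can still go to 4. Fixed point.
Pursuer's attractor = {2, 3}; Evader avoids the target exactly from the complement.

1, 4, 5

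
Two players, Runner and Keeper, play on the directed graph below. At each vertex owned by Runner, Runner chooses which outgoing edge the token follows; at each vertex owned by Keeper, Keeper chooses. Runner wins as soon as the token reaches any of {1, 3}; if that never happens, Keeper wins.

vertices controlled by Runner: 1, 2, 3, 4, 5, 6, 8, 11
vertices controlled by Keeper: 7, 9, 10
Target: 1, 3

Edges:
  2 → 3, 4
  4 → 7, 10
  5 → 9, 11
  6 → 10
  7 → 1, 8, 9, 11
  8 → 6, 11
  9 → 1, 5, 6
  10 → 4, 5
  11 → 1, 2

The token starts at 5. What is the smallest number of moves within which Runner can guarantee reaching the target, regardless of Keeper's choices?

A0 = {1, 3}
A1: add {2, 11} — 2 (Runner) has 2→3; 11 (Runner) has 11→1.
A2: add {5, 8} — 5 (Runner) has 5→11; 8 (Runner) has 8→11.
A3 = A2; e.g. 4 (Runner) has no edge into A2. Fixed point.
5 enters the attractor at level 2, so Runner can force the target in 2 moves from there.

2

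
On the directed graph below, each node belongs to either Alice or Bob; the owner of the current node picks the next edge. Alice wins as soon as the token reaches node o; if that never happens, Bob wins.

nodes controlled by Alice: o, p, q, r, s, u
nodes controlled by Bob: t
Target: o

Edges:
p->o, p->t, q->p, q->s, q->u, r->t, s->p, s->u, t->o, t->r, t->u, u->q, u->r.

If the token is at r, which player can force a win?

Bob

A0 = {o}
A1: add {p} — p (Alice) has p→o.
A2: add {q, s} — q (Alice) has q→p; s (Alice) has s→p.
A3: add {u} — u (Alice) has u→q.
A4 = A3; e.g. r (Alice) has no edge into A3. Fixed point.
r never enters the attractor, so Bob can avoid the target forever.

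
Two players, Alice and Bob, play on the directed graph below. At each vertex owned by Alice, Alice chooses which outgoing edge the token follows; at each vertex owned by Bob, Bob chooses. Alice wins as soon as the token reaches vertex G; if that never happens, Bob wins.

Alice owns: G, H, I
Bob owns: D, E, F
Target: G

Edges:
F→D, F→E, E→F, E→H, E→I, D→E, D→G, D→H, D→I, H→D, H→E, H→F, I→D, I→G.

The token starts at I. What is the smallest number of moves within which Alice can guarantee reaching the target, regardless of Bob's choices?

A0 = {G}
A1: add {I} — I (Alice) has I→G.
A2 = A1; e.g. D (Bob) can still go to E. Fixed point.
I enters the attractor at level 1, so Alice can force the target in 1 move from there.

1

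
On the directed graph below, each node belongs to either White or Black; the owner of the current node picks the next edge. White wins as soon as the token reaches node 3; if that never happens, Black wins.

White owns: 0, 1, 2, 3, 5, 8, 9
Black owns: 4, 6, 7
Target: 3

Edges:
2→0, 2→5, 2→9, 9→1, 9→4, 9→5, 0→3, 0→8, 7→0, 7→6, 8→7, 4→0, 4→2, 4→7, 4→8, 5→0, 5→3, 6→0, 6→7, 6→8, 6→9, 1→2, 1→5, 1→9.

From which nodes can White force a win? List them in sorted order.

0, 1, 2, 3, 5, 9

A0 = {3}
A1: add {0, 5} — 0 (White) has 0→3; 5 (White) has 5→3.
A2: add {1, 2, 9} — 1 (White) has 1→5; 2 (White) has 2→0; 9 (White) has 9→5.
A3 = A2; e.g. 4 (Black) can still go to 7. Fixed point.
White's winning region = {0, 1, 2, 3, 5, 9}.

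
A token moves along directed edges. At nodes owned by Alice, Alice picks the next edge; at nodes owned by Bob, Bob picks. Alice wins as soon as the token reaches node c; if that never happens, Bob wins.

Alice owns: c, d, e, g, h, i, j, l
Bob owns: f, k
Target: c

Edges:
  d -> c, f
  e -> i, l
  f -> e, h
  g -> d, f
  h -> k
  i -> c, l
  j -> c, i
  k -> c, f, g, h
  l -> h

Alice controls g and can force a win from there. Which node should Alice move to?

A0 = {c}
A1: add {d, i, j} — d (Alice) has d→c; i (Alice) has i→c; j (Alice) has j→c.
A2: add {e, g} — e (Alice) has e→i; g (Alice) has g→d.
A3 = A2; e.g. f (Bob) can still go to h. Fixed point.
From g, successor d is in the attractor (rank 1); the other successor f is not.

d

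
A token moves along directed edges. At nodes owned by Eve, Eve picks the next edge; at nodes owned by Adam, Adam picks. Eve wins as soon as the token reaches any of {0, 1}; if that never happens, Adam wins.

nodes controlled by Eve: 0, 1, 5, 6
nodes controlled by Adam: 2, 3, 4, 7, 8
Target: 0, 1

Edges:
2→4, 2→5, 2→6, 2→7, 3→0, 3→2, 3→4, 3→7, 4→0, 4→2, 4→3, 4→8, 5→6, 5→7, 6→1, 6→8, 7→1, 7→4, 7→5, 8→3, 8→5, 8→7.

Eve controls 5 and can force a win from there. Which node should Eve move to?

A0 = {0, 1}
A1: add {6} — 6 (Eve) has 6→1.
A2: add {5} — 5 (Eve) has 5→6.
A3 = A2; e.g. 2 (Adam) can still go to 4. Fixed point.
From 5, successor 6 is in the attractor (rank 1); the other successor 7 is not.

6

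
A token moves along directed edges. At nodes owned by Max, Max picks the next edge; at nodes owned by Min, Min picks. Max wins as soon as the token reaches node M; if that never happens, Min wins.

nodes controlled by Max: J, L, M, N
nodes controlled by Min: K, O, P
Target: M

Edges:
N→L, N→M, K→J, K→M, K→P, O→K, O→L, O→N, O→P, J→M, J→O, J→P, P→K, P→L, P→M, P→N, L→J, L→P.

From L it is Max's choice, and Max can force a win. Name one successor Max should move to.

A0 = {M}
A1: add {J, N} — J (Max) has J→M; N (Max) has N→M.
A2: add {L} — L (Max) has L→J.
A3 = A2; e.g. K (Min) can still go to P. Fixed point.
From L, successor J is in the attractor (rank 1); the other successor P is not.

J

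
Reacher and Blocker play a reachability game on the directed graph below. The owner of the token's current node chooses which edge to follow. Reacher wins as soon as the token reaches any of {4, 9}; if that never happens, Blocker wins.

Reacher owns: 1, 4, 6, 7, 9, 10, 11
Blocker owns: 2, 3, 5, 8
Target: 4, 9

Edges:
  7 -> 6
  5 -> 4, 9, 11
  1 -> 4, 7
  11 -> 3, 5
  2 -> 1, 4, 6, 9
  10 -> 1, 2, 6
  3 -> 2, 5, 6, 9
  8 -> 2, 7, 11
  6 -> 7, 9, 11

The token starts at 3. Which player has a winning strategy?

A0 = {4, 9}
A1: add {1, 6} — 1 (Reacher) has 1→4; 6 (Reacher) has 6→9.
A2: add {2, 7, 10} — 2 (Blocker): all of {1, 4, 6, 9} already in; 7 (Reacher) has 7→6; 10 (Reacher) has 10→1.
A3 = A2; e.g. 3 (Blocker) can still go to 5. Fixed point.
3 never enters the attractor, so Blocker can avoid the target forever.

Blocker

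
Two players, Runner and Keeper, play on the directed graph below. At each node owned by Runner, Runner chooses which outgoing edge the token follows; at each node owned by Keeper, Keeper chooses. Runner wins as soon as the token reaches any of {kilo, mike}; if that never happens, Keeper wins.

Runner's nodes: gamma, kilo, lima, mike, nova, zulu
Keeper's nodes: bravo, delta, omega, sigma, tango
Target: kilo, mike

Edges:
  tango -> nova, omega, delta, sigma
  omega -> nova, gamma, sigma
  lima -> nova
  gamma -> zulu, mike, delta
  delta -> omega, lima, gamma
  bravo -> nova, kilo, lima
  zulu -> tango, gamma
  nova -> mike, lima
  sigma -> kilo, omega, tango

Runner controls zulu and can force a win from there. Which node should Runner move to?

gamma

A0 = {kilo, mike}
A1: add {gamma, nova} — nova (Runner) has nova→mike; gamma (Runner) has gamma→mike.
A2: add {lima, zulu} — zulu (Runner) has zulu→gamma; lima (Runner) has lima→nova.
A3: add {bravo} — bravo (Keeper): all of {nova, kilo, lima} already in.
A4 = A3; e.g. omega (Keeper) can still go to sigma. Fixed point.
From zulu, successor gamma is in the attractor (rank 1); the other successor tango is not.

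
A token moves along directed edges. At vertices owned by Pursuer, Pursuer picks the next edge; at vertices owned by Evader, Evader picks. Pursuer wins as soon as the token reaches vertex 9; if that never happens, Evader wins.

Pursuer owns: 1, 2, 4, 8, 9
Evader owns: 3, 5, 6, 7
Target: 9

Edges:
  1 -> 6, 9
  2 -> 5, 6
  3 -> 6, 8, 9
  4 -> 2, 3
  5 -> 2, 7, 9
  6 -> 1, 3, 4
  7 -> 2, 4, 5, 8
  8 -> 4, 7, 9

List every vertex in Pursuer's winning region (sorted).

A0 = {9}
A1: add {1, 8} — 1 (Pursuer) has 1→9; 8 (Pursuer) has 8→9.
A2 = A1; e.g. 2 (Pursuer) has no edge into A1. Fixed point.
Pursuer's winning region = {1, 8, 9}.

1, 8, 9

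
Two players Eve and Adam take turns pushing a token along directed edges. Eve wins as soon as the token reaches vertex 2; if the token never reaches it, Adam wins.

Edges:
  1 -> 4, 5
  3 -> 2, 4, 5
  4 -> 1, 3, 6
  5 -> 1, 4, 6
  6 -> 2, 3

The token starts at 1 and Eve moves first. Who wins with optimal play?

Track states (vertex, player-to-move).
A0 = {(2,Eve), (2,Adam)}
A1: add {(3,Eve), (6,Eve)}.
A2: add {(6,Adam)}.
A3: add {(4,Eve), (5,Eve)}.
A4: add {(1,Adam), (3,Adam)}.
A5 = A4; e.g. (1,Eve) stays out. (1,Eve) never enters ⇒ Adam avoids the target.

Adam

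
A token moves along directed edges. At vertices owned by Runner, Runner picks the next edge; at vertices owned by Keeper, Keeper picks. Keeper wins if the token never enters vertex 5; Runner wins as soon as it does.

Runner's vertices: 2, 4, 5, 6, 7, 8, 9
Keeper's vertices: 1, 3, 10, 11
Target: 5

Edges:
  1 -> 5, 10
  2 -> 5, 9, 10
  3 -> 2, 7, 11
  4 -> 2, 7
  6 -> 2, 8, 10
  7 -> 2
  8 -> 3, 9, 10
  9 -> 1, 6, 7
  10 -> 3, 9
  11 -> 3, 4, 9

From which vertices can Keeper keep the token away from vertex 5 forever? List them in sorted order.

1, 3, 10, 11

A0 = {5}
A1: add {2} — 2 (Runner) has 2→5.
A2: add {4, 6, 7} — 4 (Runner) has 4→2; 6 (Runner) has 6→2; 7 (Runner) has 7→2.
A3: add {9} — 9 (Runner) has 9→6.
A4: add {8} — 8 (Runner) has 8→9.
A5 = A4; e.g. 1 (Keeper) can still go to 10. Fixed point.
Runner's attractor = {2, 4, 5, 6, 7, 8, 9}; Keeper avoids the target exactly from the complement.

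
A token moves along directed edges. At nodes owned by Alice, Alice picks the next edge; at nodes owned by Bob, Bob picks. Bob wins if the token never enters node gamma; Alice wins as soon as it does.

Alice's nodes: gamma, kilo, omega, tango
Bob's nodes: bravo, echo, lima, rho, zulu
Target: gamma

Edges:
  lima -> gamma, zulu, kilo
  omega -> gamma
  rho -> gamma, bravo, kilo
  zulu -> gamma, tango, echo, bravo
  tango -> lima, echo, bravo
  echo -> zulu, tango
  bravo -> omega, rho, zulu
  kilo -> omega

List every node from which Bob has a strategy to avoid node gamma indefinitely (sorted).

A0 = {gamma}
A1: add {omega} — omega (Alice) has omega→gamma.
A2: add {kilo} — kilo (Alice) has kilo→omega.
A3 = A2; e.g. lima (Bob) can still go to zulu. Fixed point.
Alice's attractor = {gamma, kilo, omega}; Bob avoids the target exactly from the complement.

bravo, echo, lima, rho, tango, zulu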